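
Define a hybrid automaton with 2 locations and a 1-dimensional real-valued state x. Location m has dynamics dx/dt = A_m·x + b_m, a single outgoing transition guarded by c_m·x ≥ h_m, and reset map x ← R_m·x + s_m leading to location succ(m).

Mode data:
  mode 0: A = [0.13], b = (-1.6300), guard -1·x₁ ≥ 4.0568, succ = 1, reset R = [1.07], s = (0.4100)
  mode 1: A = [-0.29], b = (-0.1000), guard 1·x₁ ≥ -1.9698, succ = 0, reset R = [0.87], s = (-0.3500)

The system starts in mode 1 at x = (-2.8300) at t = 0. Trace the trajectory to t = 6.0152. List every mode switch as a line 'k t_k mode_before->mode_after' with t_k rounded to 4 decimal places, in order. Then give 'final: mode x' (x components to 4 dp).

Mode 1: guard c·x = -1.9698 hit at Δt = 1.4650 (t = 1.4650), x⁻ = (-1.9698) → reset → x⁺ = (-2.0637), jump to mode 0
Mode 0: guard c·x = 4.0568 hit at Δt = 0.9842 (t = 2.4492), x⁻ = (-4.0568) → reset → x⁺ = (-3.9308), jump to mode 1
Mode 1: guard c·x = -1.9698 hit at Δt = 2.7294 (t = 5.1786), x⁻ = (-1.9698) → reset → x⁺ = (-2.0637), jump to mode 0
Mode 0: flow for 0.8366 to horizon, guard not reached → x = (-3.7414)

1 1.4650 1->0
2 2.4492 0->1
3 5.1786 1->0
final: 0 -3.7414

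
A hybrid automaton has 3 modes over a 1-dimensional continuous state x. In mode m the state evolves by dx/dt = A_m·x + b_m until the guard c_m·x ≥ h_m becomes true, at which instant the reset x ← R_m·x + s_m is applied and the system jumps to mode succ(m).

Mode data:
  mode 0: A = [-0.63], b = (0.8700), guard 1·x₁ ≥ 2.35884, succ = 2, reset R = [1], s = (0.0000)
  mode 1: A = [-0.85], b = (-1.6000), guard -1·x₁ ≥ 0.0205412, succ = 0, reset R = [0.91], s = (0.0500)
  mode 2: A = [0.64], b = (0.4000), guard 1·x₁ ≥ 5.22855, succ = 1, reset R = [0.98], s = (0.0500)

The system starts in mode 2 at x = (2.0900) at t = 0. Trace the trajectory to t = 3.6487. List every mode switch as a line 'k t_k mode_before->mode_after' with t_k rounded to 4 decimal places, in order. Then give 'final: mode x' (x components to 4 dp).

Mode 2: guard c·x = 5.2286 hit at Δt = 1.2004 (t = 1.2004), x⁻ = (5.2285) → reset → x⁺ = (5.1740), jump to mode 1
Mode 1: guard c·x = 0.0205 hit at Δt = 1.5675 (t = 2.7679), x⁻ = (-0.0205) → reset → x⁺ = (0.0313), jump to mode 0
Mode 0: flow for 0.8808 to horizon, guard not reached → x = (0.6061)

1 1.2004 2->1
2 2.7679 1->0
final: 0 0.6061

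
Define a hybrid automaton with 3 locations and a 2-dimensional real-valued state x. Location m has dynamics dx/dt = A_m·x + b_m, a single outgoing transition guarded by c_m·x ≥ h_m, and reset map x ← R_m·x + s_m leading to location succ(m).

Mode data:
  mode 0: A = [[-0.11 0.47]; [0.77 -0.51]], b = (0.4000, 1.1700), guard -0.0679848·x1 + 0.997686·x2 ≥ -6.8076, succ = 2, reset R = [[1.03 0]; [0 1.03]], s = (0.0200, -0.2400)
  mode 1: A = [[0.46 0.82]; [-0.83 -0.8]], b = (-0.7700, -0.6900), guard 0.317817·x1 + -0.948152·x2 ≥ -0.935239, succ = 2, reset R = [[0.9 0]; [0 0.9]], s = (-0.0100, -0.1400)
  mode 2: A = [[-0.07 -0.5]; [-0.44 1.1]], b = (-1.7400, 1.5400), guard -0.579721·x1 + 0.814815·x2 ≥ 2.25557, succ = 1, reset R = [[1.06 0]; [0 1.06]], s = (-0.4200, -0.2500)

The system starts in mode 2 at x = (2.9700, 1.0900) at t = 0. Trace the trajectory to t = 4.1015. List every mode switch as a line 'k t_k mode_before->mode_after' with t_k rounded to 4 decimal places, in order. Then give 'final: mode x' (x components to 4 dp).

Mode 2: guard c·x = 2.2556 hit at Δt = 0.7716 (t = 0.7716), x⁻ = (0.7585, 3.3079) → reset → x⁺ = (0.3840, 3.2563), jump to mode 1
Mode 1: guard c·x = -0.9352 hit at Δt = 0.5707 (t = 1.3423), x⁻ = (1.2459, 1.4040) → reset → x⁺ = (1.1113, 1.1236), jump to mode 2
Mode 2: guard c·x = 2.2556 hit at Δt = 0.4673 (t = 1.8096), x⁻ = (-0.1411, 2.6678) → reset → x⁺ = (-0.5696, 2.5779), jump to mode 1
Mode 1: guard c·x = -0.9352 hit at Δt = 0.8955 (t = 2.7051), x⁻ = (-0.1260, 0.9442) → reset → x⁺ = (-0.1234, 0.7097), jump to mode 2
Mode 2: guard c·x = 2.2556 hit at Δt = 0.4029 (t = 3.1080), x⁻ = (-1.0694, 2.0073) → reset → x⁺ = (-1.5536, 1.8778), jump to mode 1
Mode 1: flow for 0.9935 to horizon, guard not reached → x = (-1.8098, 1.3145)

1 0.7716 2->1
2 1.3423 1->2
3 1.8096 2->1
4 2.7051 1->2
5 3.1080 2->1
final: 1 -1.8098 1.3145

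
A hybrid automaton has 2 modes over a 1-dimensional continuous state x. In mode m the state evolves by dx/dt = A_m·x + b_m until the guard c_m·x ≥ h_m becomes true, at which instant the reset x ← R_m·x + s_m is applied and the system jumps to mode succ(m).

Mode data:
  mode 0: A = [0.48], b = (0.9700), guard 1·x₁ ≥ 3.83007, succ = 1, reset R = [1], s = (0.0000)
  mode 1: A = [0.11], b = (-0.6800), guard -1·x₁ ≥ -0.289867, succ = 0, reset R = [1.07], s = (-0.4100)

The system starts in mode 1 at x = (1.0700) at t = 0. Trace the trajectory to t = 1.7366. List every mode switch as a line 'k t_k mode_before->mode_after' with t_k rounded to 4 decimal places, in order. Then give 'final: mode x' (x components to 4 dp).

1 1.2912 1->0
final: 0 0.3581

Mode 1: guard c·x = -0.2899 hit at Δt = 1.2912 (t = 1.2912), x⁻ = (0.2899) → reset → x⁺ = (-0.0998), jump to mode 0
Mode 0: flow for 0.4454 to horizon, guard not reached → x = (0.3581)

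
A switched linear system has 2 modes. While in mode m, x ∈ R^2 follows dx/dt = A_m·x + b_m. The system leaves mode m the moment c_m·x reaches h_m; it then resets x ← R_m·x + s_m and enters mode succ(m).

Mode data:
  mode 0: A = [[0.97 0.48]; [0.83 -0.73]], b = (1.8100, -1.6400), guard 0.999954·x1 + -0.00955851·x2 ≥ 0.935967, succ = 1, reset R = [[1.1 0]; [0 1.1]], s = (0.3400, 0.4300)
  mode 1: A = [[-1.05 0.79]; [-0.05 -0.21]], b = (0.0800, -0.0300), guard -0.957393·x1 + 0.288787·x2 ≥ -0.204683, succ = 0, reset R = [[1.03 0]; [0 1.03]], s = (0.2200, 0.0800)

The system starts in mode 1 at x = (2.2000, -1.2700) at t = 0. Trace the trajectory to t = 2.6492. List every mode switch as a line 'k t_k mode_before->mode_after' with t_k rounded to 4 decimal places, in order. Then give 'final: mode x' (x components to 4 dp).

Mode 1: guard c·x = -0.2047 hit at Δt = 1.4120 (t = 1.4120), x⁻ = (-0.0950, -1.0237) → reset → x⁺ = (0.1222, -0.9744), jump to mode 0
Mode 0: guard c·x = 0.9360 hit at Δt = 0.4550 (t = 1.8670), x⁻ = (0.9249, -1.1669) → reset → x⁺ = (1.3573, -0.8536), jump to mode 1
Mode 1: flow for 0.7822 to horizon, guard not reached → x = (0.2984, -0.7725)

1 1.4120 1->0
2 1.8670 0->1
final: 1 0.2984 -0.7725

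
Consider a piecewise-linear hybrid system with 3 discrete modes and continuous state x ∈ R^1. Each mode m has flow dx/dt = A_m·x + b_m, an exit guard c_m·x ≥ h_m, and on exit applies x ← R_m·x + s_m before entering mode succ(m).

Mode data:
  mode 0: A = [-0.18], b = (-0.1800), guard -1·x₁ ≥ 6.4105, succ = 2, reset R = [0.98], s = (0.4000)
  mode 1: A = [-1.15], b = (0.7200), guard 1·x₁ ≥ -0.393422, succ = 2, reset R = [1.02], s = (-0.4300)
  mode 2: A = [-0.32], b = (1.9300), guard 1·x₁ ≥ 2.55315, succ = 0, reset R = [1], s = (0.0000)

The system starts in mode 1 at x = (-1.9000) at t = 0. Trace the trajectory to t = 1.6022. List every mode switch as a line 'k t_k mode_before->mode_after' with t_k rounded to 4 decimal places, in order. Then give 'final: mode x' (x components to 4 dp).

Mode 1: guard c·x = -0.3934 hit at Δt = 0.7890 (t = 0.7890), x⁻ = (-0.3934) → reset → x⁺ = (-0.8313), jump to mode 2
Mode 2: flow for 0.8132 to horizon, guard not reached → x = (0.7411)

1 0.7890 1->2
final: 2 0.7411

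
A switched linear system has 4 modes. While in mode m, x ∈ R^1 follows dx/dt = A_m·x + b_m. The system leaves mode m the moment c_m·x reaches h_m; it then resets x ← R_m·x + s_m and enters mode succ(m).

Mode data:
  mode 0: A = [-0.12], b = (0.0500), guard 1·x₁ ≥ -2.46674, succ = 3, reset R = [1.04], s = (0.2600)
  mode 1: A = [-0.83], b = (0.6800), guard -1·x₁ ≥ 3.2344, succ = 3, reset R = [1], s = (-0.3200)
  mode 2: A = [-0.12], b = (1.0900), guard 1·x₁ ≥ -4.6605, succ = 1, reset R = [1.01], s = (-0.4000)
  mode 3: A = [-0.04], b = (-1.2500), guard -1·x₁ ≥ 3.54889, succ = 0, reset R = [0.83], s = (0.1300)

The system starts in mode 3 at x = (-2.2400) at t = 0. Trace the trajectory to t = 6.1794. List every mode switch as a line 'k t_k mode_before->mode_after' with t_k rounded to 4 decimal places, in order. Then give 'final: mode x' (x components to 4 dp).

Mode 3: guard c·x = 3.5489 hit at Δt = 1.1542 (t = 1.1542), x⁻ = (-3.5489) → reset → x⁺ = (-2.8156), jump to mode 0
Mode 0: guard c·x = -2.4667 hit at Δt = 0.9517 (t = 2.1059), x⁻ = (-2.4667) → reset → x⁺ = (-2.3054), jump to mode 3
Mode 3: guard c·x = 3.5489 hit at Δt = 1.0978 (t = 3.2037), x⁻ = (-3.5489) → reset → x⁺ = (-2.8156), jump to mode 0
Mode 0: guard c·x = -2.4667 hit at Δt = 0.9517 (t = 4.1554), x⁻ = (-2.4667) → reset → x⁺ = (-2.3054), jump to mode 3
Mode 3: guard c·x = 3.5489 hit at Δt = 1.0978 (t = 5.2532), x⁻ = (-3.5489) → reset → x⁺ = (-2.8156), jump to mode 0
Mode 0: flow for 0.9262 to horizon, guard not reached → x = (-2.4756)

1 1.1542 3->0
2 2.1059 0->3
3 3.2037 3->0
4 4.1554 0->3
5 5.2532 3->0
final: 0 -2.4756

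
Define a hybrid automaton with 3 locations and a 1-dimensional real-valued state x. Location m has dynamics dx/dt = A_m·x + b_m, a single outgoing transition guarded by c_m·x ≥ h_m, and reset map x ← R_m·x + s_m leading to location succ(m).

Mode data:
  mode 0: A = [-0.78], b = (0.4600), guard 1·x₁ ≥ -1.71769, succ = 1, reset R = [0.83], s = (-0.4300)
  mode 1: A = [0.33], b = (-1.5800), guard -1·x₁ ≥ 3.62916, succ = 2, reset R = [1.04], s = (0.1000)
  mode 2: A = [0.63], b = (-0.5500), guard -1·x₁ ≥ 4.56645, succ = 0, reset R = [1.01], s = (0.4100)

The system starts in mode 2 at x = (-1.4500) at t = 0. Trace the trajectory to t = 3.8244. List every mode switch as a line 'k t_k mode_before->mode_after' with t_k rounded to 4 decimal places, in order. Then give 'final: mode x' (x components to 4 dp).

1 1.3505 2->0
2 2.2874 0->1
3 3.0044 1->2
4 3.2887 2->0
final: 0 -2.5656

Mode 2: guard c·x = 4.5664 hit at Δt = 1.3505 (t = 1.3505), x⁻ = (-4.5665) → reset → x⁺ = (-4.2021), jump to mode 0
Mode 0: guard c·x = -1.7177 hit at Δt = 0.9369 (t = 2.2874), x⁻ = (-1.7177) → reset → x⁺ = (-1.8557), jump to mode 1
Mode 1: guard c·x = 3.6292 hit at Δt = 0.7170 (t = 3.0044), x⁻ = (-3.6292) → reset → x⁺ = (-3.6743), jump to mode 2
Mode 2: guard c·x = 4.5664 hit at Δt = 0.2843 (t = 3.2887), x⁻ = (-4.5664) → reset → x⁺ = (-4.2021), jump to mode 0
Mode 0: flow for 0.5357 to horizon, guard not reached → x = (-2.5656)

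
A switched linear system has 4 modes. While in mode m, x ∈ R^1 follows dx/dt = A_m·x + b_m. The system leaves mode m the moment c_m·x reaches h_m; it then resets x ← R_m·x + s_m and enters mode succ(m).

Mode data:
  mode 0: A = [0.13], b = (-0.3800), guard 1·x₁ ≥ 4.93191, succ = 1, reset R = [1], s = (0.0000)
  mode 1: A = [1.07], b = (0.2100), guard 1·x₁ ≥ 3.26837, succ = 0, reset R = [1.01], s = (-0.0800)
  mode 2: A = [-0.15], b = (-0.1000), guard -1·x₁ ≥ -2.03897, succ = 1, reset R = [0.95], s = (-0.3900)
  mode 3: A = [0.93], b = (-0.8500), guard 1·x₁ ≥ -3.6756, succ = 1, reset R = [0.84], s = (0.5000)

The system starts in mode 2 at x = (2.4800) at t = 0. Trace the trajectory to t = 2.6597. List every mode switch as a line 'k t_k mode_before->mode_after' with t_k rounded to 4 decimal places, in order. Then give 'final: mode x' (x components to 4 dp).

Mode 2: guard c·x = -2.0390 hit at Δt = 1.0067 (t = 1.0067), x⁻ = (2.0390) → reset → x⁺ = (1.5470), jump to mode 1
Mode 1: guard c·x = 3.2684 hit at Δt = 0.6419 (t = 1.6486), x⁻ = (3.2684) → reset → x⁺ = (3.2211), jump to mode 0
Mode 0: flow for 1.0111 to horizon, guard not reached → x = (3.2629)

1 1.0067 2->1
2 1.6486 1->0
final: 0 3.2629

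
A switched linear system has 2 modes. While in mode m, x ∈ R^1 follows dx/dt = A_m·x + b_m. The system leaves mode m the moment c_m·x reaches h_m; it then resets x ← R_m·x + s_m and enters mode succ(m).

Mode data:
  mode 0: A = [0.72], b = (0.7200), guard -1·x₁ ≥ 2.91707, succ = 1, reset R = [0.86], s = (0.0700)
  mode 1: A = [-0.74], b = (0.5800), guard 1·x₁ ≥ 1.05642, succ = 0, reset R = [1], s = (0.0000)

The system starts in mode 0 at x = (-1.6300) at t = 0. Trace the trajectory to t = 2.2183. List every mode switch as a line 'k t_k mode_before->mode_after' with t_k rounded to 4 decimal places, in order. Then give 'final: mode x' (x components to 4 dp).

1 1.5456 0->1
final: 1 -1.1751

Mode 0: guard c·x = 2.9171 hit at Δt = 1.5456 (t = 1.5456), x⁻ = (-2.9171) → reset → x⁺ = (-2.4387), jump to mode 1
Mode 1: flow for 0.6727 to horizon, guard not reached → x = (-1.1751)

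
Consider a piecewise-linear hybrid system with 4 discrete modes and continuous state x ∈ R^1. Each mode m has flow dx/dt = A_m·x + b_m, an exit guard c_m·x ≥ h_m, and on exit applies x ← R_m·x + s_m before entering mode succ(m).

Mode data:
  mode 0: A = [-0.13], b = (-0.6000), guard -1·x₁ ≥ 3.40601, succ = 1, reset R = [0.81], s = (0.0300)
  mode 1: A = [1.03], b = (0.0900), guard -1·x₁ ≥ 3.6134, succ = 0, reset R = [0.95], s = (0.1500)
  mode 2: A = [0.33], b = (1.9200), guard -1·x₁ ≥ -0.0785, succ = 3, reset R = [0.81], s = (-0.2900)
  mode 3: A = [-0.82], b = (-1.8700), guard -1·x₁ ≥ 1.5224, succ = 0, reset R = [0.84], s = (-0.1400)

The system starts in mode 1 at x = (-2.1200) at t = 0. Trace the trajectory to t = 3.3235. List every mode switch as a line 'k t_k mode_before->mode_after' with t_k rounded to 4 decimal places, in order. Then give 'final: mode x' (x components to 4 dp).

1 0.5348 1->0
2 1.2815 0->1
3 1.5619 1->0
4 2.3086 0->1
5 2.5890 1->0
final: 0 -3.4041

Mode 1: guard c·x = 3.6134 hit at Δt = 0.5348 (t = 0.5348), x⁻ = (-3.6134) → reset → x⁺ = (-3.2827), jump to mode 0
Mode 0: guard c·x = 3.4060 hit at Δt = 0.7467 (t = 1.2815), x⁻ = (-3.4060) → reset → x⁺ = (-2.7289), jump to mode 1
Mode 1: guard c·x = 3.6134 hit at Δt = 0.2804 (t = 1.5619), x⁻ = (-3.6134) → reset → x⁺ = (-3.2827), jump to mode 0
Mode 0: guard c·x = 3.4060 hit at Δt = 0.7467 (t = 2.3086), x⁻ = (-3.4060) → reset → x⁺ = (-2.7289), jump to mode 1
Mode 1: guard c·x = 3.6134 hit at Δt = 0.2804 (t = 2.5890), x⁻ = (-3.6134) → reset → x⁺ = (-3.2827), jump to mode 0
Mode 0: flow for 0.7345 to horizon, guard not reached → x = (-3.4041)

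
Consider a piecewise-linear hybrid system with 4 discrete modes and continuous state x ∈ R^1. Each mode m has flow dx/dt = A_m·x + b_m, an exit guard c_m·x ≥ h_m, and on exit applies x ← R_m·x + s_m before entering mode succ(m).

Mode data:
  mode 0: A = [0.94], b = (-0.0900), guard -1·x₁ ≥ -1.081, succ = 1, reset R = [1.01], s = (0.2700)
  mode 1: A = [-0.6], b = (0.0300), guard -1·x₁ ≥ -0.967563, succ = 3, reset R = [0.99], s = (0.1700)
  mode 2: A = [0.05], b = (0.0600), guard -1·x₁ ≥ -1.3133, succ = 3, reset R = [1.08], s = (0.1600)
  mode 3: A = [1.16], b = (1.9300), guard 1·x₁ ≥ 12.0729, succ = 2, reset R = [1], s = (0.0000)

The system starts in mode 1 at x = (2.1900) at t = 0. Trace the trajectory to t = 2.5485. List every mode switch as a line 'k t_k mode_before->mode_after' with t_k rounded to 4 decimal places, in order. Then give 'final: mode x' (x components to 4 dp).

1 1.4114 1->3
final: 3 8.7766

Mode 1: guard c·x = -0.9676 hit at Δt = 1.4114 (t = 1.4114), x⁻ = (0.9676) → reset → x⁺ = (1.1279), jump to mode 3
Mode 3: flow for 1.1371 to horizon, guard not reached → x = (8.7766)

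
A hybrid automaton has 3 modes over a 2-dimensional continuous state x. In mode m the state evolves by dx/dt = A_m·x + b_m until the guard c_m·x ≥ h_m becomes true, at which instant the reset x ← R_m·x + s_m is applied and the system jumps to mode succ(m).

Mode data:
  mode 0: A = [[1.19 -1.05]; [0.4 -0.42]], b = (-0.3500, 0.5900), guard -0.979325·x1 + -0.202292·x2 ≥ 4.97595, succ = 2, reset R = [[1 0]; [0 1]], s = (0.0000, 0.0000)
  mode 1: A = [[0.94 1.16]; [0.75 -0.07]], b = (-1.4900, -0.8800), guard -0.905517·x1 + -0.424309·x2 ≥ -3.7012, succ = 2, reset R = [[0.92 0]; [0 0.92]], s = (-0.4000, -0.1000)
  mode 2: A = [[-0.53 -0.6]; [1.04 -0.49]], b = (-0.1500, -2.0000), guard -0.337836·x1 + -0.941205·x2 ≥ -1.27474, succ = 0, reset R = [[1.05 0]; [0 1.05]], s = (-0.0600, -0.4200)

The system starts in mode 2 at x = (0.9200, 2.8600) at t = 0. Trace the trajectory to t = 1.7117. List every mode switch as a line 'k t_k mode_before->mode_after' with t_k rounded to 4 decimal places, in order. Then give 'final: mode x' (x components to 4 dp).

Mode 2: guard c·x = -1.2747 hit at Δt = 0.5705 (t = 0.5705), x⁻ = (-0.0087, 1.3575) → reset → x⁺ = (-0.0691, 1.0054), jump to mode 0
Mode 0: flow for 1.1412 to horizon, guard not reached → x = (-3.5316, 0.5798)

1 0.5705 2->0
final: 0 -3.5316 0.5798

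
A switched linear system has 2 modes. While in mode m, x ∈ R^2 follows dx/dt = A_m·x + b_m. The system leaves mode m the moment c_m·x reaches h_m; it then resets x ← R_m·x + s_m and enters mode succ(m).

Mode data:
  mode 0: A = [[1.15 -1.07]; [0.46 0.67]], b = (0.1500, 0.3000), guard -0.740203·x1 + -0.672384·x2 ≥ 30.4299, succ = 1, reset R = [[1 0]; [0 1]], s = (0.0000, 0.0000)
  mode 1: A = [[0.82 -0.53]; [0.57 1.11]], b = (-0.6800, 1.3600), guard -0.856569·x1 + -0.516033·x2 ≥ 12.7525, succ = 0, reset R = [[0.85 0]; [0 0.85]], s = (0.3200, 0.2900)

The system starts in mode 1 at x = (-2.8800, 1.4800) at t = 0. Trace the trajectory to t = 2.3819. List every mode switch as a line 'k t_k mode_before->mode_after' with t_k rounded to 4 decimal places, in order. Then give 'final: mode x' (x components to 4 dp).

1 1.5113 1->0
final: 0 -27.5135 -9.8961

Mode 1: guard c·x = 12.7525 hit at Δt = 1.5113 (t = 1.5113), x⁻ = (-14.6100, -0.4613) → reset → x⁺ = (-12.0985, -0.1021), jump to mode 0
Mode 0: flow for 0.8706 to horizon, guard not reached → x = (-27.5135, -9.8961)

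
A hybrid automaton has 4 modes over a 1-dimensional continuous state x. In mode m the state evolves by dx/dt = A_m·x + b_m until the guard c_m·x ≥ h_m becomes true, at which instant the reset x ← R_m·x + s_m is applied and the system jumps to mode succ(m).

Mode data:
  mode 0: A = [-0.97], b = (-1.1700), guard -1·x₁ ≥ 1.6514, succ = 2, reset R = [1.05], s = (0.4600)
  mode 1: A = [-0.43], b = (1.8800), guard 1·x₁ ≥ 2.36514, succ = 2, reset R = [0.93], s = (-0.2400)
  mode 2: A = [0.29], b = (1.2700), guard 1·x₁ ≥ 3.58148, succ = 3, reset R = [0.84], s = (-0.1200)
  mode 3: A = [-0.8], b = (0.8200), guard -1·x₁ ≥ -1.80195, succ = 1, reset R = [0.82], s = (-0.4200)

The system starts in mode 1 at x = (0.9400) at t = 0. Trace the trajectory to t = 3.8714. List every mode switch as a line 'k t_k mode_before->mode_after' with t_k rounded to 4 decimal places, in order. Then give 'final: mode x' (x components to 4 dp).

Mode 1: guard c·x = 2.3651 hit at Δt = 1.2478 (t = 1.2478), x⁻ = (2.3651) → reset → x⁺ = (1.9596), jump to mode 2
Mode 2: guard c·x = 3.5815 hit at Δt = 0.7856 (t = 2.0334), x⁻ = (3.5815) → reset → x⁺ = (2.8884), jump to mode 3
Mode 3: guard c·x = -1.8019 hit at Δt = 1.0935 (t = 3.1269), x⁻ = (1.8019) → reset → x⁺ = (1.0576), jump to mode 1
Mode 1: flow for 0.7445 to horizon, guard not reached → x = (1.9656)

1 1.2478 1->2
2 2.0334 2->3
3 3.1269 3->1
final: 1 1.9656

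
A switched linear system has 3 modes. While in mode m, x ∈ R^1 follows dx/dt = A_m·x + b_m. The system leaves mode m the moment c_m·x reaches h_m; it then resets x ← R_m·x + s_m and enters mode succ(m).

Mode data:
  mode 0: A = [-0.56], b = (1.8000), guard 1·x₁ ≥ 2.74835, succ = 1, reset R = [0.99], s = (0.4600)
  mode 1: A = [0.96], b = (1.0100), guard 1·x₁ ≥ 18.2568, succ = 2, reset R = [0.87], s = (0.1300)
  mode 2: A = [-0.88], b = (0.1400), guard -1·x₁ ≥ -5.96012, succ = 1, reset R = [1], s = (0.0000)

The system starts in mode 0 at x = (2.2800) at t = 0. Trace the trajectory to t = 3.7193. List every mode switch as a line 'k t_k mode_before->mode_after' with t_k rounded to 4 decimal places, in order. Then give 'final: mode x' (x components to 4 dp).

Mode 0: guard c·x = 2.7483 hit at Δt = 1.2424 (t = 1.2424), x⁻ = (2.7483) → reset → x⁺ = (3.1809), jump to mode 1
Mode 1: guard c·x = 18.2568 hit at Δt = 1.5809 (t = 2.8233), x⁻ = (18.2568) → reset → x⁺ = (16.0134), jump to mode 2
Mode 2: flow for 0.8960 to horizon, guard not reached → x = (7.3653)

1 1.2424 0->1
2 2.8233 1->2
final: 2 7.3653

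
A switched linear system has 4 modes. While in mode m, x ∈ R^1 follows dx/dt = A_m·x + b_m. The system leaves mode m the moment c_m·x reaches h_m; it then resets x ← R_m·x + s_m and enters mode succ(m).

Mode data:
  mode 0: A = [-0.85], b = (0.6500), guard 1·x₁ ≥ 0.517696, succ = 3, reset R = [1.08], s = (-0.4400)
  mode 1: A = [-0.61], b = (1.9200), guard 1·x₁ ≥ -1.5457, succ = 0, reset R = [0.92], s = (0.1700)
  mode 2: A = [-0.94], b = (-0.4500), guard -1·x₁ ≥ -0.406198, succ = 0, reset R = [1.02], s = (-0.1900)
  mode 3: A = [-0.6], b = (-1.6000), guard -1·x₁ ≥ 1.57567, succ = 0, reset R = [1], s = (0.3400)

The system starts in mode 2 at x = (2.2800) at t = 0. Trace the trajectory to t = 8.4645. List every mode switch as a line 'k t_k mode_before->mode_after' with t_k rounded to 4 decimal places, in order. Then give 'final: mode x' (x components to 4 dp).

Mode 2: guard c·x = -0.4062 hit at Δt = 1.2096 (t = 1.2096), x⁻ = (0.4062) → reset → x⁺ = (0.2243), jump to mode 0
Mode 0: guard c·x = 0.5177 hit at Δt = 0.9210 (t = 2.1306), x⁻ = (0.5177) → reset → x⁺ = (0.1191), jump to mode 3
Mode 3: guard c·x = 1.5757 hit at Δt = 1.5624 (t = 3.6930), x⁻ = (-1.5757) → reset → x⁺ = (-1.2357), jump to mode 0
Mode 0: guard c·x = 0.5177 hit at Δt = 2.4608 (t = 6.1538), x⁻ = (0.5177) → reset → x⁺ = (0.1191), jump to mode 3
Mode 3: guard c·x = 1.5757 hit at Δt = 1.5624 (t = 7.7162), x⁻ = (-1.5757) → reset → x⁺ = (-1.2357), jump to mode 0
Mode 0: flow for 0.7483 to horizon, guard not reached → x = (-0.2942)

1 1.2096 2->0
2 2.1306 0->3
3 3.6930 3->0
4 6.1538 0->3
5 7.7162 3->0
final: 0 -0.2942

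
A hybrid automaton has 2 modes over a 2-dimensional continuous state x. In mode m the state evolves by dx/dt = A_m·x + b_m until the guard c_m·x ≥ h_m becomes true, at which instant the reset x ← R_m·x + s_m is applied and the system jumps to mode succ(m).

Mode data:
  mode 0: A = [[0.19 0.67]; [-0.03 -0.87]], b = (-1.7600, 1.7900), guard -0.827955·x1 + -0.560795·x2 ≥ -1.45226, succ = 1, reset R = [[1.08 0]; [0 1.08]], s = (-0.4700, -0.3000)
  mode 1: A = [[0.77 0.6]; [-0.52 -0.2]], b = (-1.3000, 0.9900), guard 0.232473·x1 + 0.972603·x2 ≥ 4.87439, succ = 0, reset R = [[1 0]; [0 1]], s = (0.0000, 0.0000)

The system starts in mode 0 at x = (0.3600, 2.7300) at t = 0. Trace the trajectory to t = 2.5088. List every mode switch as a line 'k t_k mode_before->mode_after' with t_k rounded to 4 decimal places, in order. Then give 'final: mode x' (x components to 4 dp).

1 1.5541 0->1
final: 1 -0.2440 2.7089

Mode 0: guard c·x = -1.4523 hit at Δt = 1.5541 (t = 1.5541), x⁻ = (0.2484, 2.2229) → reset → x⁺ = (-0.2017, 2.1007), jump to mode 1
Mode 1: flow for 0.9547 to horizon, guard not reached → x = (-0.2440, 2.7089)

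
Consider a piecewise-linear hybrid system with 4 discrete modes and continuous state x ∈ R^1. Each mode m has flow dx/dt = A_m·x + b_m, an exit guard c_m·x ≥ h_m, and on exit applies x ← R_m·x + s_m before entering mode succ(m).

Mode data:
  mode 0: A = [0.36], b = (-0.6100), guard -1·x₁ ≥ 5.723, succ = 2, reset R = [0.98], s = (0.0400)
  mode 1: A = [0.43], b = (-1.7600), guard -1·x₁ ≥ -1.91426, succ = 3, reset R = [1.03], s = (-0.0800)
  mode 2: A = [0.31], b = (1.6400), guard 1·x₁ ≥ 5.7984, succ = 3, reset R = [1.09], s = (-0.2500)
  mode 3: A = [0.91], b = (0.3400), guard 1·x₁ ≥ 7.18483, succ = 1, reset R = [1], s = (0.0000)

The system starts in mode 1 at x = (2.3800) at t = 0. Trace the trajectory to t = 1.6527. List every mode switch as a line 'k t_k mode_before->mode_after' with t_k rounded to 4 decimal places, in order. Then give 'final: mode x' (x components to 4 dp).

Mode 1: guard c·x = -1.9143 hit at Δt = 0.5593 (t = 0.5593), x⁻ = (1.9143) → reset → x⁺ = (1.8917), jump to mode 3
Mode 3: flow for 1.0934 to horizon, guard not reached → x = (5.7534)

1 0.5593 1->3
final: 3 5.7534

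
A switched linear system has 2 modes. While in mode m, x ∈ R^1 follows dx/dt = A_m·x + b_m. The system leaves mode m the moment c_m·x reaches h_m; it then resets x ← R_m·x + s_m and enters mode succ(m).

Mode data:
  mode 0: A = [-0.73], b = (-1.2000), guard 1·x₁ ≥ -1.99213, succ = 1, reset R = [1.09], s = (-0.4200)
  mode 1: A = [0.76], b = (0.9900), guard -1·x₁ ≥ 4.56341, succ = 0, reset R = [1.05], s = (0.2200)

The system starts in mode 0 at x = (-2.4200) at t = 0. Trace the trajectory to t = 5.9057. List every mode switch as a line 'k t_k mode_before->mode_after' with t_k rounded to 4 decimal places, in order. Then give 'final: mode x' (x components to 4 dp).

Mode 0: guard c·x = -1.9921 hit at Δt = 1.0977 (t = 1.0977), x⁻ = (-1.9921) → reset → x⁺ = (-2.5914), jump to mode 1
Mode 1: guard c·x = 4.5634 hit at Δt = 1.2214 (t = 2.3191), x⁻ = (-4.5634) → reset → x⁺ = (-4.5716), jump to mode 0
Mode 0: guard c·x = -1.9921 hit at Δt = 2.9164 (t = 5.2354), x⁻ = (-1.9921) → reset → x⁺ = (-2.5914), jump to mode 1
Mode 1: flow for 0.6703 to horizon, guard not reached → x = (-3.4475)

1 1.0977 0->1
2 2.3191 1->0
3 5.2354 0->1
final: 1 -3.4475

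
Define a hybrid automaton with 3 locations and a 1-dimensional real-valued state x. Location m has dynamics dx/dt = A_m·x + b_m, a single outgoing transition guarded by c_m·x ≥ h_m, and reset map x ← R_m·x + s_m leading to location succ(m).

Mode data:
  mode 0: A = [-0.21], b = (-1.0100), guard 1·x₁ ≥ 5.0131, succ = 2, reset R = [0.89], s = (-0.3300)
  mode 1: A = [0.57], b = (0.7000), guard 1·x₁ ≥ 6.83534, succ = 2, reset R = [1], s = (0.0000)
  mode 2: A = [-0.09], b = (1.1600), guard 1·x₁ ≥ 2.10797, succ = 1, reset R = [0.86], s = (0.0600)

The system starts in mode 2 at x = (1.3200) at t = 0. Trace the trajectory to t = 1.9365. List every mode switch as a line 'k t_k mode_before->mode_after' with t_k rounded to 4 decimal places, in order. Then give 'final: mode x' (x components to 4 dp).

Mode 2: guard c·x = 2.1080 hit at Δt = 0.7838 (t = 0.7838), x⁻ = (2.1080) → reset → x⁺ = (1.8729), jump to mode 1
Mode 1: flow for 1.1527 to horizon, guard not reached → x = (4.7538)

1 0.7838 2->1
final: 1 4.7538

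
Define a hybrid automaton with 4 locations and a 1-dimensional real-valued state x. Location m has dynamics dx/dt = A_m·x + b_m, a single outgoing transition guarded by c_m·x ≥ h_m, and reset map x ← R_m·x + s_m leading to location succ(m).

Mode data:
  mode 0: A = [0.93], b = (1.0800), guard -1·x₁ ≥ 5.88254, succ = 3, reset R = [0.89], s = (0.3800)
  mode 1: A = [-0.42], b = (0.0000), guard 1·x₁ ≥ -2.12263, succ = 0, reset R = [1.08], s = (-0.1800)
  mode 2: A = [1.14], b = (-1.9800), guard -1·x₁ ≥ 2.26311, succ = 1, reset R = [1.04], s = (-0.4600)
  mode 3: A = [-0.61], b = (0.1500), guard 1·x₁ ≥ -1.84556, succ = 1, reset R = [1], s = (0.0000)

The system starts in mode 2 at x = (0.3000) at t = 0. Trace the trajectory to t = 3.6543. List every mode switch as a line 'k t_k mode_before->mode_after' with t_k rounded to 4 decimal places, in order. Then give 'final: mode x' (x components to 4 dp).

1 0.8981 2->1
2 1.5691 1->0
3 2.9467 0->3
final: 3 -3.0672

Mode 2: guard c·x = 2.2631 hit at Δt = 0.8981 (t = 0.8981), x⁻ = (-2.2631) → reset → x⁺ = (-2.8136), jump to mode 1
Mode 1: guard c·x = -2.1226 hit at Δt = 0.6710 (t = 1.5691), x⁻ = (-2.1226) → reset → x⁺ = (-2.4724), jump to mode 0
Mode 0: guard c·x = 5.8825 hit at Δt = 1.3776 (t = 2.9467), x⁻ = (-5.8825) → reset → x⁺ = (-4.8555), jump to mode 3
Mode 3: flow for 0.7076 to horizon, guard not reached → x = (-3.0672)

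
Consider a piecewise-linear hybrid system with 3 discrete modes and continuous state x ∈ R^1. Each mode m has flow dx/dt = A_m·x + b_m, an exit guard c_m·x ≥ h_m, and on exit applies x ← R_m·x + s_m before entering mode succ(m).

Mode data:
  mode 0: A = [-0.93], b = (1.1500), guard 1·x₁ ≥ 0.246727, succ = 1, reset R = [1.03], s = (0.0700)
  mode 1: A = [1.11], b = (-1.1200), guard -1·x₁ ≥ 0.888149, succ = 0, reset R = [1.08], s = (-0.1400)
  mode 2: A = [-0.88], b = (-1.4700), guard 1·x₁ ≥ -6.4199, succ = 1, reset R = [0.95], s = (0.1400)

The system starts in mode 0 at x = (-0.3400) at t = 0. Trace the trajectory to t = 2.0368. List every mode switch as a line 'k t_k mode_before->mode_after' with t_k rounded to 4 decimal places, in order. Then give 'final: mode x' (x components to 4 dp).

Mode 0: guard c·x = 0.2467 hit at Δt = 0.5005 (t = 0.5005), x⁻ = (0.2467) → reset → x⁺ = (0.3241), jump to mode 1
Mode 1: guard c·x = 0.8881 hit at Δt = 0.9179 (t = 1.4184), x⁻ = (-0.8881) → reset → x⁺ = (-1.0992), jump to mode 0
Mode 0: flow for 0.6184 to horizon, guard not reached → x = (-0.0776)

1 0.5005 0->1
2 1.4184 1->0
final: 0 -0.0776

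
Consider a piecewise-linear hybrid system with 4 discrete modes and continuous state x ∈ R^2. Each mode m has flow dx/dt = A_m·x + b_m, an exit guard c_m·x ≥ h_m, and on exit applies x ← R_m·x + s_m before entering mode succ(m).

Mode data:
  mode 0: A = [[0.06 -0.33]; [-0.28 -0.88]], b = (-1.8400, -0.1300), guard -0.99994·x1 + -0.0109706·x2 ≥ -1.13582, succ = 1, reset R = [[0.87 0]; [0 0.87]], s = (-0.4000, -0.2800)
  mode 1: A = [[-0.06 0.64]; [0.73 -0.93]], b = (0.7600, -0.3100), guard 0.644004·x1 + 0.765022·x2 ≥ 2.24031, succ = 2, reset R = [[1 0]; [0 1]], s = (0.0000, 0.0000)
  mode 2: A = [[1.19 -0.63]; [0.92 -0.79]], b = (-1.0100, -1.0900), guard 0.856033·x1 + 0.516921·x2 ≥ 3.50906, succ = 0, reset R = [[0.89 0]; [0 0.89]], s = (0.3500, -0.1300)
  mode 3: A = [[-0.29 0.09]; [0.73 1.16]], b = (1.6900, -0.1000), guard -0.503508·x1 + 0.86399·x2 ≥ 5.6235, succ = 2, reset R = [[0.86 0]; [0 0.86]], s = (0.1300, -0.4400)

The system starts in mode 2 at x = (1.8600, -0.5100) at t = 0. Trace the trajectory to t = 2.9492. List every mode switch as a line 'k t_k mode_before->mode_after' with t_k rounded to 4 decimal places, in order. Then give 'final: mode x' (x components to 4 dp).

Mode 2: guard c·x = 3.5091 hit at Δt = 0.8510 (t = 0.8510), x⁻ = (3.7064, 0.6505) → reset → x⁺ = (3.6487, 0.4489), jump to mode 0
Mode 0: guard c·x = -1.1358 hit at Δt = 1.5403 (t = 2.3913), x⁻ = (1.1413, -0.4908) → reset → x⁺ = (0.5929, -0.7070), jump to mode 1
Mode 1: flow for 0.5579 to horizon, guard not reached → x = (0.8112, -0.3330)

1 0.8510 2->0
2 2.3913 0->1
final: 1 0.8112 -0.3330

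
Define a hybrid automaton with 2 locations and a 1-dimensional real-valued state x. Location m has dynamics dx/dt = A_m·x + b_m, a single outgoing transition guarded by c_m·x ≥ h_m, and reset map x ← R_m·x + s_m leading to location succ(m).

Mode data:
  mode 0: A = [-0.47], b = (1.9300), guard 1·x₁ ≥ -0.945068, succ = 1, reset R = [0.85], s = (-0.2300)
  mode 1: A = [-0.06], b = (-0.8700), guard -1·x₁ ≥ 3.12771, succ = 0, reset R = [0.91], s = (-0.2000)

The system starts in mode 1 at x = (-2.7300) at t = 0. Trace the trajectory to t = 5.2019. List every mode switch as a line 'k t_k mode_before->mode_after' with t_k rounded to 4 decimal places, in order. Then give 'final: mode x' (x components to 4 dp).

Mode 1: guard c·x = 3.1277 hit at Δt = 0.5729 (t = 0.5729), x⁻ = (-3.1277) → reset → x⁺ = (-3.0462), jump to mode 0
Mode 0: guard c·x = -0.9451 hit at Δt = 0.7400 (t = 1.3129), x⁻ = (-0.9451) → reset → x⁺ = (-1.0333), jump to mode 1
Mode 1: guard c·x = 3.1277 hit at Δt = 2.8173 (t = 4.1302), x⁻ = (-3.1277) → reset → x⁺ = (-3.0462), jump to mode 0
Mode 0: guard c·x = -0.9451 hit at Δt = 0.7400 (t = 4.8702), x⁻ = (-0.9451) → reset → x⁺ = (-1.0333), jump to mode 1
Mode 1: flow for 0.3317 to horizon, guard not reached → x = (-1.2986)

1 0.5729 1->0
2 1.3129 0->1
3 4.1302 1->0
4 4.8702 0->1
final: 1 -1.2986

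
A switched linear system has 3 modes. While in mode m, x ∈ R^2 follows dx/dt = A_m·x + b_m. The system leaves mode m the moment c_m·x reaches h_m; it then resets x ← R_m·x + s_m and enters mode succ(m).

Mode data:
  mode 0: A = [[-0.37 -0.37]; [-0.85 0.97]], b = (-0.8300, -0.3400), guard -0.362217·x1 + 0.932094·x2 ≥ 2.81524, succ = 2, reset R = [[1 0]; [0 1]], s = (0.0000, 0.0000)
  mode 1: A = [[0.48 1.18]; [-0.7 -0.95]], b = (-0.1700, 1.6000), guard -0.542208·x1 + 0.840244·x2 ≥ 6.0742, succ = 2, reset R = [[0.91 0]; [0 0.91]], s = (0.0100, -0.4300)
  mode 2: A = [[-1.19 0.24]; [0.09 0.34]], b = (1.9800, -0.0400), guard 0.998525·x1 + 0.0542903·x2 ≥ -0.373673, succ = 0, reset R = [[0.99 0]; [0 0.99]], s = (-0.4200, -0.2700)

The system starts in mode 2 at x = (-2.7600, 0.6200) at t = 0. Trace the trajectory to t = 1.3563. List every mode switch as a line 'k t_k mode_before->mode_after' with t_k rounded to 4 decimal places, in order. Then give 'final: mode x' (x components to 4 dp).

1 0.6110 2->0
final: 0 -1.3603 1.3647

Mode 2: guard c·x = -0.3737 hit at Δt = 0.6110 (t = 0.6110), x⁻ = (-0.4093, 0.6453) → reset → x⁺ = (-0.8252, 0.3688), jump to mode 0
Mode 0: flow for 0.7453 to horizon, guard not reached → x = (-1.3603, 1.3647)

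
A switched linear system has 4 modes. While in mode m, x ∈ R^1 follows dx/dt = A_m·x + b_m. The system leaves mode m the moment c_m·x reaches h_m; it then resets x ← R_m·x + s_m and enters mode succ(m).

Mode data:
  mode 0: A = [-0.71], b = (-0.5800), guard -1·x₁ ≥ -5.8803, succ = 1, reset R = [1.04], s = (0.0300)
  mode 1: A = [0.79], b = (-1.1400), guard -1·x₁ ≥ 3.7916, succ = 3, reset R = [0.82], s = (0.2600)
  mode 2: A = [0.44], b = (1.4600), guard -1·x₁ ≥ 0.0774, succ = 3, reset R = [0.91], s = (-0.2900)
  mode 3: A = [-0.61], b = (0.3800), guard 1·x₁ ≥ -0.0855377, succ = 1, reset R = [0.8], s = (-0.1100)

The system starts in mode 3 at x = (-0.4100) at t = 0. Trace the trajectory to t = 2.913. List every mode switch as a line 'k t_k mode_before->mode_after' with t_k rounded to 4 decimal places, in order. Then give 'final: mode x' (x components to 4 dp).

Mode 3: guard c·x = -0.0855 hit at Δt = 0.6181 (t = 0.6181), x⁻ = (-0.0855) → reset → x⁺ = (-0.1784), jump to mode 1
Mode 1: guard c·x = 3.7916 hit at Δt = 1.4835 (t = 2.1016), x⁻ = (-3.7916) → reset → x⁺ = (-2.8491), jump to mode 3
Mode 3: flow for 0.8114 to horizon, guard not reached → x = (-1.4936)

1 0.6181 3->1
2 2.1016 1->3
final: 3 -1.4936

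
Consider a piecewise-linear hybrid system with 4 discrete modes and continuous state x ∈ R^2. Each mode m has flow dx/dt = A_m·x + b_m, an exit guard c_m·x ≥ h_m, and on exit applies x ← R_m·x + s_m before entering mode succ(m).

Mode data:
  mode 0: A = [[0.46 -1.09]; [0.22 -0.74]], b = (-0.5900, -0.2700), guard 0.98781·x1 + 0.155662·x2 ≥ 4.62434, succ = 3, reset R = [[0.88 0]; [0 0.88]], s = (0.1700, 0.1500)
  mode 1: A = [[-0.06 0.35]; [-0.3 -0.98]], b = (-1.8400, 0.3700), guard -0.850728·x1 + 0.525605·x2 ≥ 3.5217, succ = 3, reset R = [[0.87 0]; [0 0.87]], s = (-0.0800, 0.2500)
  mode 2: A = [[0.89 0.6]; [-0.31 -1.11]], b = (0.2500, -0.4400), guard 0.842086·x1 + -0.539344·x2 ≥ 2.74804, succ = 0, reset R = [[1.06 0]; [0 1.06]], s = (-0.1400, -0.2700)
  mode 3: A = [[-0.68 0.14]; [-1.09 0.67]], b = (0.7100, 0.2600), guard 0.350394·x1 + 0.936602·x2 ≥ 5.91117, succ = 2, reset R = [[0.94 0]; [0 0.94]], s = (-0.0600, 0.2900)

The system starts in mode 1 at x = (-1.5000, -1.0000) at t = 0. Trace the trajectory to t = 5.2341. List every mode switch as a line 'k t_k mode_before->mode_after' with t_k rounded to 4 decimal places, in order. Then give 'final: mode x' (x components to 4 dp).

1 1.3142 1->3
2 2.5567 3->2
3 3.7241 2->0
4 4.8780 0->3
final: 3 3.5071 -0.4199

Mode 1: guard c·x = 3.5217 hit at Δt = 1.3142 (t = 1.3142), x⁻ = (-3.7401, 0.6466) → reset → x⁺ = (-3.3339, 0.8126), jump to mode 3
Mode 3: guard c·x = 5.9112 hit at Δt = 1.2425 (t = 2.5567), x⁻ = (-0.3711, 6.4501) → reset → x⁺ = (-0.4088, 6.3531), jump to mode 2
Mode 2: guard c·x = 2.7480 hit at Δt = 1.1674 (t = 3.7241), x⁻ = (3.9148, 1.0171) → reset → x⁺ = (4.0097, 0.8081), jump to mode 0
Mode 0: guard c·x = 4.6243 hit at Δt = 1.1539 (t = 4.8780), x⁻ = (4.5446, 0.8682) → reset → x⁺ = (4.1692, 0.9140), jump to mode 3
Mode 3: flow for 0.3561 to horizon, guard not reached → x = (3.5071, -0.4199)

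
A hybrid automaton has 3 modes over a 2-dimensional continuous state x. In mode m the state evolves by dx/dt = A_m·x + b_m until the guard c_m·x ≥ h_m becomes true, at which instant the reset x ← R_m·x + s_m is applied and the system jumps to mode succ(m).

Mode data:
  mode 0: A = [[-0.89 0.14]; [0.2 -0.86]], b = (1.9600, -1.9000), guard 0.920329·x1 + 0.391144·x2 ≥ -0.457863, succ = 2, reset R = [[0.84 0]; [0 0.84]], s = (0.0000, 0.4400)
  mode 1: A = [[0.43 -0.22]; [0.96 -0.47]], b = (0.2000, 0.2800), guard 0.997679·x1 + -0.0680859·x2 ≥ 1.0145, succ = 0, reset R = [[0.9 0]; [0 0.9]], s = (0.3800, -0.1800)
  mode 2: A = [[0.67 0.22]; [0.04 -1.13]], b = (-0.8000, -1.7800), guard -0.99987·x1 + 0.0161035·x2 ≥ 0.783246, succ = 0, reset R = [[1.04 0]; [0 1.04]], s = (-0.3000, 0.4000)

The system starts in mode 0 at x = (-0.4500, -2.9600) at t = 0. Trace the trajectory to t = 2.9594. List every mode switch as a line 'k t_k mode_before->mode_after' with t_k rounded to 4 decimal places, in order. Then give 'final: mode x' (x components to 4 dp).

Mode 0: guard c·x = -0.4579 hit at Δt = 0.7239 (t = 0.7239), x⁻ = (0.6042, -2.5923) → reset → x⁺ = (0.5076, -1.7375), jump to mode 2
Mode 2: guard c·x = 0.7832 hit at Δt = 1.0827 (t = 1.8066), x⁻ = (-0.8096, -1.6281) → reset → x⁺ = (-1.1420, -1.2932), jump to mode 0
Mode 0: guard c·x = -0.4579 hit at Δt = 0.6600 (t = 2.4666), x⁻ = (0.2344, -1.7222) → reset → x⁺ = (0.1969, -1.0067), jump to mode 2
Mode 2: flow for 0.4928 to horizon, guard not reached → x = (-0.3386, -1.2506)

1 0.7239 0->2
2 1.8066 2->0
3 2.4666 0->2
final: 2 -0.3386 -1.2506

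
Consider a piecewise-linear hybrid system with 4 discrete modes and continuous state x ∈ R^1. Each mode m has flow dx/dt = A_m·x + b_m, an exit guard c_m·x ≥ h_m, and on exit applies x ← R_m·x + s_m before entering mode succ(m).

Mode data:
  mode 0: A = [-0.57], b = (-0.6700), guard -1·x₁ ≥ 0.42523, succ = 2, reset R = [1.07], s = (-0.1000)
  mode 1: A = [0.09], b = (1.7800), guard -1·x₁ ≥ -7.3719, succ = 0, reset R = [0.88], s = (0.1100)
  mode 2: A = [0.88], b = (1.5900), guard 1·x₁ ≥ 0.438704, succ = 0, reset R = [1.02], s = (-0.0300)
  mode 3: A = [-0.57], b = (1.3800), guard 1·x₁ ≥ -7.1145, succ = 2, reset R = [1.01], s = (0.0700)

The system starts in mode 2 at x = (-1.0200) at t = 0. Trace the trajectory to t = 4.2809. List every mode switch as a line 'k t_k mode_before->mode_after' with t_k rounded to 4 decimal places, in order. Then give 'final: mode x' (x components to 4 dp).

1 1.1917 2->0
2 2.5127 0->2
3 3.1767 2->0
final: 0 -0.3265

Mode 2: guard c·x = 0.4387 hit at Δt = 1.1917 (t = 1.1917), x⁻ = (0.4387) → reset → x⁺ = (0.4175), jump to mode 0
Mode 0: guard c·x = 0.4252 hit at Δt = 1.3210 (t = 2.5127), x⁻ = (-0.4252) → reset → x⁺ = (-0.5550), jump to mode 2
Mode 2: guard c·x = 0.4387 hit at Δt = 0.6640 (t = 3.1767), x⁻ = (0.4387) → reset → x⁺ = (0.4175), jump to mode 0
Mode 0: flow for 1.1042 to horizon, guard not reached → x = (-0.3265)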